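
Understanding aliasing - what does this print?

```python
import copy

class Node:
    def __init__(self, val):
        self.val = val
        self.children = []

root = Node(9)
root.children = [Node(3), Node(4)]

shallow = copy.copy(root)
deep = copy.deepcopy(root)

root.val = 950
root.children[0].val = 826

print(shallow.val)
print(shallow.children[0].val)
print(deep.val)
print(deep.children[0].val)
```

Key concept: deep copy with custom objects.
Step by step:
`root = Node(9)` → root = Node(val=9, children=[])
`root.children = [Node(3), Node(4)]` → root = Node(val=9, children=[Node(val=3, children=[]), Node(val=4, children=[])])
`shallow = copy.copy(root)` → shallow = Node(val=9, children=[Node(val=3, children=[]), Node(val=4, children=[])])
`deep = copy.deepcopy(root)` → deep = Node(val=9, children=[Node(val=3, children=[]), Node(val=4, children=[])])
`root.val = 950` → root = Node(val=950, children=[Node(val=3, children=[]), Node(val=4, children=[])])
`root.children[0].val = 826` → root = Node(val=950, children=[Node(val=826, children=[]), Node(val=4, children=[])]); shallow = Node(val=9, children=[Node(val=826, children=[]), Node(val=4, children=[])])
`print(shallow.val)` → prints 9
`print(shallow.children[0].val)` → prints 826
`print(deep.val)` → prints 9
`print(deep.children[0].val)` → prints 3

Answer:
9
826
9
3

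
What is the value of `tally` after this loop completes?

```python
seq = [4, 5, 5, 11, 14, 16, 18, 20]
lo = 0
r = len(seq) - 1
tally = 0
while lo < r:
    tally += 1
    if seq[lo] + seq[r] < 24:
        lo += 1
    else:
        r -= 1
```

Steps to find pair summing to 24
`tally` takes the values: 0 → 1 → 2 → 3 → 4 → 5 → 6 → 7

Answer: 7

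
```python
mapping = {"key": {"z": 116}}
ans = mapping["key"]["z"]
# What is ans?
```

Trace:
`mapping = {"key": {"z": 116}}` → mapping = {'key': {'z': 116}}
`ans = mapping["key"]["z"]` → ans = 116
So ans = 116

Answer: 116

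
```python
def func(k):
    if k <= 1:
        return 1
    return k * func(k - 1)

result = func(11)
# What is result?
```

func(11) = 11 * 10 * 9 * 8 * 7 * 6 * 5 * 4 * 3 * 2 * 1 = 39916800

Answer: 39916800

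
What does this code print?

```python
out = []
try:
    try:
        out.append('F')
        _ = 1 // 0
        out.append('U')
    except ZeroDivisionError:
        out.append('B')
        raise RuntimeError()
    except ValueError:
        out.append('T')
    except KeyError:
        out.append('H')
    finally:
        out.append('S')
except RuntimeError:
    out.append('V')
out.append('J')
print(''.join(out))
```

Execution trace: 'F' (inner try body) → 'B' (inner except ZeroDivisionError) → 'S' (inner finally) → 'V' (outer except RuntimeError) → 'J' (after the try/except). Output: FBSVJ

Answer: FBSVJ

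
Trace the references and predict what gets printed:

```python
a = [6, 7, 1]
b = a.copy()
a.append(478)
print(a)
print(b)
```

Key concept: list.copy() creates independent copy.
Step by step:
`a = [6, 7, 1]` → a = [6, 7, 1]
`b = a.copy()` → b = [6, 7, 1]
`a.append(478)` → a = [6, 7, 1, 478]
`print(a)` → prints [6, 7, 1, 478]
`print(b)` → prints [6, 7, 1]

Answer:
[6, 7, 1, 478]
[6, 7, 1]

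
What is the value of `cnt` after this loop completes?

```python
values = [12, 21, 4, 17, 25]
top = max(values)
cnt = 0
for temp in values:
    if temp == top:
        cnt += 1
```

Count of max value 25 in [12, 21, 4, 17, 25]
`cnt` takes the values: 0 → 1

Answer: 1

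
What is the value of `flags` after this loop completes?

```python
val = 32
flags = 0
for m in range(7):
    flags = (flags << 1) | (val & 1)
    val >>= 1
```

Reverse lowest 7 bits of 32
`flags` takes the values: 0 → 1 → 2

Answer: 2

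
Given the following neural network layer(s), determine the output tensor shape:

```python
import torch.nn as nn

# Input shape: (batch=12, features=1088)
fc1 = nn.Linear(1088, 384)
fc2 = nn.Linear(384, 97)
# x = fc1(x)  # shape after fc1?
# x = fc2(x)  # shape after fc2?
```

Input: (12, 1088) -> after fc1: (12, 384) -> Output: (12, 97)

Answer: (12, 97)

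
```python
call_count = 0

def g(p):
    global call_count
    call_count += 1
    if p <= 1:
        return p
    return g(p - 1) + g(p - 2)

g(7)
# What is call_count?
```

Calls(p) = 1 + Calls(p-1) + Calls(p-2); Calls(0)=Calls(1)=1. For p=7 this gives 41.

Answer: 41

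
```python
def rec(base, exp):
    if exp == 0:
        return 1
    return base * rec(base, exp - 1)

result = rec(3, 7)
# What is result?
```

rec(3, 7) = 3 * 3 * 3 * 3 * 3 * 3 * 3 = 2187

Answer: 2187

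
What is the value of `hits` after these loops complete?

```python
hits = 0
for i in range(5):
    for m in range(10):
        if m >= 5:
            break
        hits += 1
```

Inner breaks at 5, outer runs 5 times
`hits` takes the values: 0 → 1 → 2 → 3 → 4 → 5 → 6 → 7 → 8 → 9 → 10 → 11 → 12 → 13 → 14 → 15 → 16 → 17 → 18 → 19 → 20 → 21 → 22 → 23 → 24 → 25

Answer: 25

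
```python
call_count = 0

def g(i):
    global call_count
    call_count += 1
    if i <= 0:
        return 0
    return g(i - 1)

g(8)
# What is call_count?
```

Linear recursion stepping by 1: 9 calls from i=8 down to ≤0.

Answer: 9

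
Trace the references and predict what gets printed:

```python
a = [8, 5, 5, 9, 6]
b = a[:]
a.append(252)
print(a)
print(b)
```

Key concept: slice [:] creates copy.
Step by step:
`a = [8, 5, 5, 9, 6]` → a = [8, 5, 5, 9, 6]
`b = a[:]` → b = [8, 5, 5, 9, 6]
`a.append(252)` → a = [8, 5, 5, 9, 6, 252]
`print(a)` → prints [8, 5, 5, 9, 6, 252]
`print(b)` → prints [8, 5, 5, 9, 6]

Answer:
[8, 5, 5, 9, 6, 252]
[8, 5, 5, 9, 6]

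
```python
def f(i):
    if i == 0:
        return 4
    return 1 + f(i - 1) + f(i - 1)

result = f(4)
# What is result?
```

f(i) = 1 + 2·f(i-1), f(0)=4. Closed form: (4+1)·2^4 - 1 = 79.

Answer: 79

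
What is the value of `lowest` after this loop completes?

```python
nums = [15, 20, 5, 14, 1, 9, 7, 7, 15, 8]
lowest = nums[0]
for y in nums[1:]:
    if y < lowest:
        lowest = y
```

Minimum of [15, 20, 5, 14, 1, 9, 7, 7, 15, 8]
`lowest` takes the values: 15 → 5 → 1

Answer: 1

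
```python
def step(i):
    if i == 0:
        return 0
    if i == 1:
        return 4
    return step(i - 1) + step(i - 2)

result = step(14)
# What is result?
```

Build up from base cases: step(0)=0, step(1)=4, step(2)=4, step(3)=8, step(4)=12, step(5)=20, step(6)=32, ..., step(14)=1508

Answer: 1508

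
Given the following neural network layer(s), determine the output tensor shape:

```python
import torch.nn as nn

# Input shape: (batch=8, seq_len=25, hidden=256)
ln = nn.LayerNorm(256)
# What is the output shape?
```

Input: (8, 25, 256) -> Output: (8, 25, 256)

Answer: (8, 25, 256)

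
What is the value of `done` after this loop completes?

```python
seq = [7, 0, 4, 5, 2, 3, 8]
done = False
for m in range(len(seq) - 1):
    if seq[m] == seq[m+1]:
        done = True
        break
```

Check consecutive duplicates in [7, 0, 4, 5, 2, 3, 8]
`done` takes the values: False

Answer: False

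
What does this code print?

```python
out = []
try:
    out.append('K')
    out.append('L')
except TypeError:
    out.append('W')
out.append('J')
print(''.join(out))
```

Execution trace: 'K' (try body) → 'L' (try body, no exception) → 'J' (after the try/except). Output: KLJ

Answer: KLJ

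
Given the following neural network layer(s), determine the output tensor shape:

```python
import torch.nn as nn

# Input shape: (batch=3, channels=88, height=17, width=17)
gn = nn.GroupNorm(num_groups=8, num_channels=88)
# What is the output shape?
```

Input: (3, 88, 17, 17) -> Output: (3, 88, 17, 17)

Answer: (3, 88, 17, 17)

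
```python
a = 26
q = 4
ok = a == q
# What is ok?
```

Trace:
`a = 26` → a = 26
`q = 4` → q = 4
`ok = a == q` → ok = False
So ok = False

Answer: False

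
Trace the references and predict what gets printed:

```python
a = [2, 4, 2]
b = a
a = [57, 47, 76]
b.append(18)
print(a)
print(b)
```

Key concept: rebinding vs mutation: a is rebound to a new list, b still points at the original.
Step by step:
`a = [2, 4, 2]` → a = [2, 4, 2]
`b = a` → b = [2, 4, 2] (same object as a)
`a = [57, 47, 76]` → a = [57, 47, 76]
`b.append(18)` → b = [2, 4, 2, 18]
`print(a)` → prints [57, 47, 76]
`print(b)` → prints [2, 4, 2, 18]

Answer:
[57, 47, 76]
[2, 4, 2, 18]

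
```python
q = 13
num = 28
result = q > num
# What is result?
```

Trace:
`q = 13` → q = 13
`num = 28` → num = 28
`result = q > num` → result = False
So result = False

Answer: False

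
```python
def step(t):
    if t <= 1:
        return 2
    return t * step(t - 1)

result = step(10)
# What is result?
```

step(10) = 10 * 9 * 8 * 7 * 6 * 5 * 4 * 3 * 2 * 2 = 7257600

Answer: 7257600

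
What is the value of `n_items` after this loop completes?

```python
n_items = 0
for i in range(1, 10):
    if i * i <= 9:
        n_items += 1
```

Count numbers where i² ≤ 9
`n_items` takes the values: 0 → 1 → 2 → 3

Answer: 3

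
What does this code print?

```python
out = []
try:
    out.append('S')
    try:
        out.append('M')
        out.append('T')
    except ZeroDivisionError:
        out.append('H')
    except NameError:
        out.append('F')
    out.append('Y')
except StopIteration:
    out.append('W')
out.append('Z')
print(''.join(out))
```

Execution trace: 'S' (try body) → 'M' (inner try body) → 'T' (inner try body, no exception) → 'Y' (try body, no exception) → 'Z' (after the try/except). Output: SMTYZ

Answer: SMTYZ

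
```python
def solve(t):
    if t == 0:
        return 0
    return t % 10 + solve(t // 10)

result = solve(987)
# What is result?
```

Sum of digits of 987: 7 + 8 + 9 = 24

Answer: 24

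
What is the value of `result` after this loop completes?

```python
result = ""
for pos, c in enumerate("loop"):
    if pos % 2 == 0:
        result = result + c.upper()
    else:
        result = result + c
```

Uppercase even positions in 'loop'
`result` takes the values: "" → "L" → "Lo" → "LoO" → "LoOp"

Answer: "LoOp"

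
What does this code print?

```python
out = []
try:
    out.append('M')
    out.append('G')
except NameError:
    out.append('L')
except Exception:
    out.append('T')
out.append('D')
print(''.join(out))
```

Execution trace: 'M' (try body) → 'G' (try body, no exception) → 'D' (after the try/except). Output: MGD

Answer: MGD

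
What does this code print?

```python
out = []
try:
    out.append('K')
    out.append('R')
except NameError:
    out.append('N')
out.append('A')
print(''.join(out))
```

Execution trace: 'K' (try body) → 'R' (try body, no exception) → 'A' (after the try/except). Output: KRA

Answer: KRA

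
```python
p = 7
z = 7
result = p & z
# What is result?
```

Trace:
`p = 7` → p = 7
`z = 7` → z = 7
`result = p & z` → result = 7
So result = 7

Answer: 7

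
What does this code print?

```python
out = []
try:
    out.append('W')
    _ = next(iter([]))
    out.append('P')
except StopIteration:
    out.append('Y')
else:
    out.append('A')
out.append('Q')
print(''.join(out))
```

Execution trace: 'W' (try body) → 'Y' (except StopIteration) → 'Q' (after the try/except). Output: WYQ

Answer: WYQ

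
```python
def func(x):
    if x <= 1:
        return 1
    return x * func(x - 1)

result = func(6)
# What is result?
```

func(6) = 6 * 5 * 4 * 3 * 2 * 1 = 720

Answer: 720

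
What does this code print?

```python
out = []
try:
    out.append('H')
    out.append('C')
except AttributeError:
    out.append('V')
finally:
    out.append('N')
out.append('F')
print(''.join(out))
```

Execution trace: 'H' (try body) → 'C' (try body, no exception) → 'N' (finally) → 'F' (after the try/except). Output: HCNF

Answer: HCNF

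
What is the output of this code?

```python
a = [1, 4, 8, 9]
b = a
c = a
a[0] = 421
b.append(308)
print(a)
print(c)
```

Key concept: multiple aliases.
Step by step:
`a = [1, 4, 8, 9]` → a = [1, 4, 8, 9]
`b = a` → b = [1, 4, 8, 9] (same object as a)
`c = a` → c = [1, 4, 8, 9] (same object as a, b)
`a[0] = 421` → a = [421, 4, 8, 9] (same object as b, c); b = [421, 4, 8, 9] (same object as a, c); c = [421, 4, 8, 9] (same object as a, b)
`b.append(308)` → a = [421, 4, 8, 9, 308] (same object as b, c); b = [421, 4, 8, 9, 308] (same object as a, c); c = [421, 4, 8, 9, 308] (same object as a, b)
`print(a)` → prints [421, 4, 8, 9, 308]
`print(c)` → prints [421, 4, 8, 9, 308]

Answer:
[421, 4, 8, 9, 308]
[421, 4, 8, 9, 308]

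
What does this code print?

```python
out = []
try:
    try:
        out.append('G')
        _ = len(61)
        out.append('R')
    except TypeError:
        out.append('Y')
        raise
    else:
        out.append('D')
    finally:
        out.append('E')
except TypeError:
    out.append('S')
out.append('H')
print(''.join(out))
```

Execution trace: 'G' (inner try body) → 'Y' (inner except TypeError) → 'E' (inner finally) → 'S' (outer except TypeError) → 'H' (after the try/except). Output: GYESH

Answer: GYESH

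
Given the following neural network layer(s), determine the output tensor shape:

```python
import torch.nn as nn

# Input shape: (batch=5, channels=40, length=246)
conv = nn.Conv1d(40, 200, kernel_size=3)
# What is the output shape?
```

Input: (5, 40, 246) -> Output: (5, 200, 244)

Answer: (5, 200, 244)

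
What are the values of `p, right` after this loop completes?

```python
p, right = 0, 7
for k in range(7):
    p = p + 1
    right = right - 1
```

p goes 0→7, right goes 7→0
`p, right` takes the values: (0, 7) → (1, 7) → (1, 6) → (2, 6) → (2, 5) → (3, 5) → (3, 4) → (4, 4) → (4, 3) → (5, 3) → (5, 2) → (6, 2) → (6, 1) → (7, 1) → (7, 0)

Answer: 7, 0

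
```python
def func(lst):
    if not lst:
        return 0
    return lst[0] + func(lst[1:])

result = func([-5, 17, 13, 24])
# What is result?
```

(-5) + 17 + 13 + 24 + 0 = 49

Answer: 49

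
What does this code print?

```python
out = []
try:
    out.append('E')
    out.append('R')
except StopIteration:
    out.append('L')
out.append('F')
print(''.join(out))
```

Execution trace: 'E' (try body) → 'R' (try body, no exception) → 'F' (after the try/except). Output: ERF

Answer: ERF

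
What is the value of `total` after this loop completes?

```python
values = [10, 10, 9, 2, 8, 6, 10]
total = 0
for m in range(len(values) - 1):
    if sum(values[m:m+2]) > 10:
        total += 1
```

Count windows with sum > 10
`total` takes the values: 0 → 1 → 2 → 3 → 4 → 5

Answer: 5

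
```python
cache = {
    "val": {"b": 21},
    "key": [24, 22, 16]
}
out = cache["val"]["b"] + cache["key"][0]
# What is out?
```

Trace:
`cache = { ...` → cache = {'val': {'b': 21}, 'key': [24, 22, 16]}
`out = cache["val"]["b"] + cache["key"][0]` → out = 45
So out = 45

Answer: 45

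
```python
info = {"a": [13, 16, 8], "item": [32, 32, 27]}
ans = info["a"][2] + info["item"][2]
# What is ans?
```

Trace:
`info = {"a": [13, 16, 8], "item": [32, 32, 27]}` → info = {'a': [13, 16, 8], 'item': [32, 32, 27]}
`ans = info["a"][2] + info["item"][2]` → ans = 35
So ans = 35

Answer: 35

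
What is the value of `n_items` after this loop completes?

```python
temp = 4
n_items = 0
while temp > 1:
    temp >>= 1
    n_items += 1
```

Count right shifts until 1
`n_items` takes the values: 0 → 1 → 2

Answer: 2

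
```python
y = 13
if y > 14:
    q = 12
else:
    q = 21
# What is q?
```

Trace:
`y = 13` → y = 13
`if y > 14: ...` → y > 14 is False, take else branch → q = 21
So q = 21

Answer: 21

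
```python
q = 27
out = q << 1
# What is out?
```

Trace:
`q = 27` → q = 27
`out = q << 1` → out = 54
So out = 54

Answer: 54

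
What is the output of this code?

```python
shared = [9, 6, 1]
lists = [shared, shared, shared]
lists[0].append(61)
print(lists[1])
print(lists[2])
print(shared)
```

Key concept: list of same reference.
Step by step:
`shared = [9, 6, 1]` → shared = [9, 6, 1]
`lists = [shared, shared, shared]` → lists = [[9, 6, 1], [9, 6, 1], [9, 6, 1]]
`lists[0].append(61)` → shared = [9, 6, 1, 61]; lists = [[9, 6, 1, 61], [9, 6, 1, 61], [9, 6, 1, 61]]
`print(lists[1])` → prints [9, 6, 1, 61]
`print(lists[2])` → prints [9, 6, 1, 61]
`print(shared)` → prints [9, 6, 1, 61]

Answer:
[9, 6, 1, 61]
[9, 6, 1, 61]
[9, 6, 1, 61]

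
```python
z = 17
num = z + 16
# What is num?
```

Trace:
`z = 17` → z = 17
`num = z + 16` → num = 33
So num = 33

Answer: 33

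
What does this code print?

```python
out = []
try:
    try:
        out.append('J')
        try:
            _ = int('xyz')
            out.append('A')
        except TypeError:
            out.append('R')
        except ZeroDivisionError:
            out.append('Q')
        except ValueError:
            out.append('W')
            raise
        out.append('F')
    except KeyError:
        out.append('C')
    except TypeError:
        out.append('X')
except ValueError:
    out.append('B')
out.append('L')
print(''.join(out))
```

Execution trace: 'J' (try body) → 'W' (inner except ValueError) → 'B' (outer except ValueError) → 'L' (after the try/except). Output: JWBL

Answer: JWBL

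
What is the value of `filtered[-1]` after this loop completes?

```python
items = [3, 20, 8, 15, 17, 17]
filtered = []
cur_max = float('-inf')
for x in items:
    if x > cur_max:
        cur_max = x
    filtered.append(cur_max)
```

Running max ends at 20
`filtered` takes the values: [] → [3] → [3, 20] → [3, 20, 20] → [3, 20, 20, 20] → [3, 20, 20, 20, 20] → [3, 20, 20, 20, 20, 20]
So `filtered[-1]` = 20

Answer: 20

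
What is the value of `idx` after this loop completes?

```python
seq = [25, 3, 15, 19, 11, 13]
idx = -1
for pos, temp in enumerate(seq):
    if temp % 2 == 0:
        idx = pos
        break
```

First even number index in [25, 3, 15, 19, 11, 13]
`idx` takes the values: -1

Answer: -1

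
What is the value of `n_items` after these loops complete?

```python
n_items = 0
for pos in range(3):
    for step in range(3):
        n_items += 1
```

3 * 3 = 9
`n_items` takes the values: 0 → 1 → 2 → 3 → 4 → 5 → 6 → 7 → 8 → 9

Answer: 9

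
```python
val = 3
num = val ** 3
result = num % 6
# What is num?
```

Trace:
`val = 3` → val = 3
`num = val ** 3` → num = 27
`result = num % 6` → result = 3
So num = 27

Answer: 27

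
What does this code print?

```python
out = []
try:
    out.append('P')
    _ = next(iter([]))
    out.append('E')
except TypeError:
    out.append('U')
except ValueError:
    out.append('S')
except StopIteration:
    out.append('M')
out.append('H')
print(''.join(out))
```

Execution trace: 'P' (try body) → 'M' (except StopIteration) → 'H' (after the try/except). Output: PMH

Answer: PMH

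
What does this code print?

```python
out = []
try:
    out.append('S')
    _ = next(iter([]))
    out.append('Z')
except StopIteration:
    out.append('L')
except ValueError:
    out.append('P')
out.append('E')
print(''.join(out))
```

Execution trace: 'S' (try body) → 'L' (except StopIteration) → 'E' (after the try/except). Output: SLE

Answer: SLE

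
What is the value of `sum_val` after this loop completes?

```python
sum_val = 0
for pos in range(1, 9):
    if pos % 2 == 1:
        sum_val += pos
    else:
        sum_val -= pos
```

Add odd, subtract even
`sum_val` takes the values: 0 → 1 → -1 → 2 → -2 → 3 → -3 → 4 → -4

Answer: -4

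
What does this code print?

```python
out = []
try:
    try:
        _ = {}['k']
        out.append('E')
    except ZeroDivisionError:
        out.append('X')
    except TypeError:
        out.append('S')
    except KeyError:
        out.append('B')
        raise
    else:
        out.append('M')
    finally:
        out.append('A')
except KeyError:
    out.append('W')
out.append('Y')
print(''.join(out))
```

Execution trace: 'B' (inner except KeyError) → 'A' (inner finally) → 'W' (outer except KeyError) → 'Y' (after the try/except). Output: BAWY

Answer: BAWY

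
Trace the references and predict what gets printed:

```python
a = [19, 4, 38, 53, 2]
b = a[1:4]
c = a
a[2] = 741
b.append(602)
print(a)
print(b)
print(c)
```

Key concept: slice vs alias.
Step by step:
`a = [19, 4, 38, 53, 2]` → a = [19, 4, 38, 53, 2]
`b = a[1:4]` → b = [4, 38, 53]
`c = a` → c = [19, 4, 38, 53, 2] (same object as a)
`a[2] = 741` → a = [19, 4, 741, 53, 2] (same object as c); c = [19, 4, 741, 53, 2] (same object as a)
`b.append(602)` → b = [4, 38, 53, 602]
`print(a)` → prints [19, 4, 741, 53, 2]
`print(b)` → prints [4, 38, 53, 602]
`print(c)` → prints [19, 4, 741, 53, 2]

Answer:
[19, 4, 741, 53, 2]
[4, 38, 53, 602]
[19, 4, 741, 53, 2]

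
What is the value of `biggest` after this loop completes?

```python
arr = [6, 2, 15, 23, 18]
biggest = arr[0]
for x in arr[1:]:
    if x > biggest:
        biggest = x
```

Maximum of [6, 2, 15, 23, 18]
`biggest` takes the values: 6 → 15 → 23

Answer: 23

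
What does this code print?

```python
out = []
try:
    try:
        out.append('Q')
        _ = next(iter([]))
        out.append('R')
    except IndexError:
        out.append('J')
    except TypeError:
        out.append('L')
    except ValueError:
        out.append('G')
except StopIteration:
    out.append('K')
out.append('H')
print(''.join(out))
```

Execution trace: 'Q' (try body) → 'K' (outer except StopIteration) → 'H' (after the try/except). Output: QKH

Answer: QKH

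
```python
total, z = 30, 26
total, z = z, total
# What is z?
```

Trace:
`total, z = 30, 26` → total = 30; z = 26
`total, z = z, total` → total = 26; z = 30
So z = 30

Answer: 30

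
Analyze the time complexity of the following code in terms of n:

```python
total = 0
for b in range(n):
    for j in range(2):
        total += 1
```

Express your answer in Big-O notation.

Each loop level contributes: n × 1. Multiplying the contributions gives O(n).

Answer: O(n)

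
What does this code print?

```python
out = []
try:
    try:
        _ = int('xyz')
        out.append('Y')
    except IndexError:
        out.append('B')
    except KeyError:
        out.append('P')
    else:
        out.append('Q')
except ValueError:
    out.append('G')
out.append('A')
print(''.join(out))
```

Execution trace: 'G' (outer except ValueError) → 'A' (after the try/except). Output: GA

Answer: GA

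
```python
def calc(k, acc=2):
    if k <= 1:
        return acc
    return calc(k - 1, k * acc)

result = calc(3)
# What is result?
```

Accumulator trace (n, acc): (3, 2) -> (2, 6) -> (1, 12) -> return 12

Answer: 12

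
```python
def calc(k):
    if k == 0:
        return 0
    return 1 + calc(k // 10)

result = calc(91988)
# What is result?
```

Count of digits of 91988: 5

Answer: 5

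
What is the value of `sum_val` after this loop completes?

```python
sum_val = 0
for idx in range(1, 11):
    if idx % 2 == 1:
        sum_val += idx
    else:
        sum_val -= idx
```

Add odd, subtract even
`sum_val` takes the values: 0 → 1 → -1 → 2 → -2 → 3 → -3 → 4 → -4 → 5 → -5

Answer: -5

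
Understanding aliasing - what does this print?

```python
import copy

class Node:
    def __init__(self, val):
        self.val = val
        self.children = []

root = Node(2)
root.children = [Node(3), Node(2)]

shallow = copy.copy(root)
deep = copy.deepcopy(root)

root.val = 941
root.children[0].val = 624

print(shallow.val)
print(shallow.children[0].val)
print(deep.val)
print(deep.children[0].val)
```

Key concept: deep copy with custom objects.
Step by step:
`root = Node(2)` → root = Node(val=2, children=[])
`root.children = [Node(3), Node(2)]` → root = Node(val=2, children=[Node(val=3, children=[]), Node(val=2, children=[])])
`shallow = copy.copy(root)` → shallow = Node(val=2, children=[Node(val=3, children=[]), Node(val=2, children=[])])
`deep = copy.deepcopy(root)` → deep = Node(val=2, children=[Node(val=3, children=[]), Node(val=2, children=[])])
`root.val = 941` → root = Node(val=941, children=[Node(val=3, children=[]), Node(val=2, children=[])])
`root.children[0].val = 624` → root = Node(val=941, children=[Node(val=624, children=[]), Node(val=2, children=[])]); shallow = Node(val=2, children=[Node(val=624, children=[]), Node(val=2, children=[])])
`print(shallow.val)` → prints 2
`print(shallow.children[0].val)` → prints 624
`print(deep.val)` → prints 2
`print(deep.children[0].val)` → prints 3

Answer:
2
624
2
3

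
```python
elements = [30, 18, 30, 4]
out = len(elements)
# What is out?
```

Trace:
`elements = [30, 18, 30, 4]` → elements = [30, 18, 30, 4]
`out = len(elements)` → out = 4
So out = 4

Answer: 4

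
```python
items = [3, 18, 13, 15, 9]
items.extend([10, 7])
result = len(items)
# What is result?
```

Trace:
`items = [3, 18, 13, 15, 9]` → items = [3, 18, 13, 15, 9]
`items.extend([10, 7])` → items = [3, 18, 13, 15, 9, 10, 7]
`result = len(items)` → result = 7
So result = 7

Answer: 7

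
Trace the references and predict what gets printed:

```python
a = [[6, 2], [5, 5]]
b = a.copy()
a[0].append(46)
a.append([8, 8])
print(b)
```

Key concept: shallow copy with nested lists.
Step by step:
`a = [[6, 2], [5, 5]]` → a = [[6, 2], [5, 5]]
`b = a.copy()` → b = [[6, 2], [5, 5]]
`a[0].append(46)` → a = [[6, 2, 46], [5, 5]]; b = [[6, 2, 46], [5, 5]]
`a.append([8, 8])` → a = [[6, 2, 46], [5, 5], [8, 8]]
`print(b)` → prints [[6, 2, 46], [5, 5]]

Answer: [[6, 2, 46], [5, 5]]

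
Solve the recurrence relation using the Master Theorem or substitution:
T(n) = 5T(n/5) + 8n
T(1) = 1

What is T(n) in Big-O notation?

By Master Theorem: a=5, b=5, f(n)=8n. Since log_5(5) = 1 and f(n) = Θ(n^1), Case 2 applies. T(n) = O(n log n).

Answer: O(n log n)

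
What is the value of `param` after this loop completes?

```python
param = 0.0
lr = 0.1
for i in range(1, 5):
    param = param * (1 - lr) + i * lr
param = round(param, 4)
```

Moving average with lr=0.1
`param` takes the values: 0.0 → 0.1 → 0.29 → 0.561 → 0.9049

Answer: 0.9049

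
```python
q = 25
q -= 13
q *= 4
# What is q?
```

Trace:
`q = 25` → q = 25
`q -= 13` → q = 12
`q *= 4` → q = 48
So q = 48

Answer: 48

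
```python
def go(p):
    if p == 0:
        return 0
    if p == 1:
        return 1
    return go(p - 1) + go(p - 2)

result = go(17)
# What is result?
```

Build up from base cases: go(0)=0, go(1)=1, go(2)=1, go(3)=2, go(4)=3, go(5)=5, go(6)=8, ..., go(17)=1597

Answer: 1597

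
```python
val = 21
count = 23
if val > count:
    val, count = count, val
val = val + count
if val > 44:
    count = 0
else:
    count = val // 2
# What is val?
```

Trace:
`val = 21` → val = 21
`count = 23` → count = 23
`if val > count: ...` → val > count is False → no variable changes
`val = val + count` → val = 44
`if val > 44: ...` → val > 44 is False, take else branch → count = 22
So val = 44

Answer: 44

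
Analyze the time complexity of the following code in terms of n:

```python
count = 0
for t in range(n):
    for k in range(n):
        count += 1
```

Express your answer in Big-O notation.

Each loop level contributes: n × n. Multiplying the contributions gives O(n^2).

Answer: O(n^2)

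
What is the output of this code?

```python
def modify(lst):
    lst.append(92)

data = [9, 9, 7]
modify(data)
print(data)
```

Key concept: function modifies passed list.
Step by step:
`data = [9, 9, 7]` → data = [9, 9, 7]
`modify(data)` → data = [9, 9, 7, 92]
`print(data)` → prints [9, 9, 7, 92]

Answer: [9, 9, 7, 92]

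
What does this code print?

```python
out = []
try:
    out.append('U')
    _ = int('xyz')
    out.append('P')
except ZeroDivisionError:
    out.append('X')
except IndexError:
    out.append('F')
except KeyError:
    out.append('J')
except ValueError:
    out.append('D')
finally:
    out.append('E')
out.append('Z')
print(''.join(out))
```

Execution trace: 'U' (try body) → 'D' (except ValueError) → 'E' (finally) → 'Z' (after the try/except). Output: UDEZ

Answer: UDEZ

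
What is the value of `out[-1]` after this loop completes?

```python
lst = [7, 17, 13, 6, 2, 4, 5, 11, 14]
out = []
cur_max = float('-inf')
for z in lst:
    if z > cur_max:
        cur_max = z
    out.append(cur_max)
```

Running max ends at 17
`out` takes the values: [] → [7] → [7, 17] → [7, 17, 17] → [7, 17, 17, 17] → [7, 17, 17, 17, 17] → [7, 17, 17, 17, 17, 17] → [7, 17, 17, 17, 17, 17, 17] → [7, 17, 17, 17, 17, 17, 17, 17] → [7, 17, 17, 17, 17, 17, 17, 17, 17]
So `out[-1]` = 17

Answer: 17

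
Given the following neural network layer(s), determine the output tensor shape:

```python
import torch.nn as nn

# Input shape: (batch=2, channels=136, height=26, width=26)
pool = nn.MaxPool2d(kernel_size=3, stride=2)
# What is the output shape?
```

Input: (2, 136, 26, 26) -> Output: (2, 136, 12, 12)

Answer: (2, 136, 12, 12)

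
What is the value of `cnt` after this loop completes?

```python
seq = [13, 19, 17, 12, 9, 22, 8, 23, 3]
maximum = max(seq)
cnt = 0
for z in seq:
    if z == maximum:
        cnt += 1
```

Count of max value 23 in [13, 19, 17, 12, 9, 22, 8, 23, 3]
`cnt` takes the values: 0 → 1

Answer: 1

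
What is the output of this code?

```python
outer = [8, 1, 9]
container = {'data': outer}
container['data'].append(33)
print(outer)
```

Key concept: dict holds reference to list.
Step by step:
`outer = [8, 1, 9]` → outer = [8, 1, 9]
`container = {'data': outer}` → container = {'data': [8, 1, 9]}
`container['data'].append(33)` → outer = [8, 1, 9, 33]; container = {'data': [8, 1, 9, 33]}
`print(outer)` → prints [8, 1, 9, 33]

Answer: [8, 1, 9, 33]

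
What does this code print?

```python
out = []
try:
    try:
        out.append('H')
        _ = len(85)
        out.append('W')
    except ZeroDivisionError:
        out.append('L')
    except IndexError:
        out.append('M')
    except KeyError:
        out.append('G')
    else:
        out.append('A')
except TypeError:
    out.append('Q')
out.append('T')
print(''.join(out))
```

Execution trace: 'H' (try body) → 'Q' (outer except TypeError) → 'T' (after the try/except). Output: HQT

Answer: HQT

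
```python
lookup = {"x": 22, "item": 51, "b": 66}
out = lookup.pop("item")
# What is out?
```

Trace:
`lookup = {"x": 22, "item": 51, "b": 66}` → lookup = {'x': 22, 'item': 51, 'b': 66}
`out = lookup.pop("item")` → lookup = {'x': 22, 'b': 66}; out = 51
So out = 51

Answer: 51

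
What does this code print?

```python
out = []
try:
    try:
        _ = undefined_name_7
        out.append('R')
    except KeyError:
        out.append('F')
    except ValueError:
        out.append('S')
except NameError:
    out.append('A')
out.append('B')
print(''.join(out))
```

Execution trace: 'A' (outer except NameError) → 'B' (after the try/except). Output: AB

Answer: AB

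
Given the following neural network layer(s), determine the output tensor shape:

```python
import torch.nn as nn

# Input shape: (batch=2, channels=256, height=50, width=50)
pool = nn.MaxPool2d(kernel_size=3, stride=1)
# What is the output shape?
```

Input: (2, 256, 50, 50) -> Output: (2, 256, 48, 48)

Answer: (2, 256, 48, 48)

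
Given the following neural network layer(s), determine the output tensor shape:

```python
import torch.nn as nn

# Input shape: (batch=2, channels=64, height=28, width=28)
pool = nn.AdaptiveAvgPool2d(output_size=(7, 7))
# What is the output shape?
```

Input: (2, 64, 28, 28) -> Output: (2, 64, 7, 7)

Answer: (2, 64, 7, 7)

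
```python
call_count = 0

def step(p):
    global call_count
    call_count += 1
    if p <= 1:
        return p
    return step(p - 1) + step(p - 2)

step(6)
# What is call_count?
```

Calls(p) = 1 + Calls(p-1) + Calls(p-2); Calls(0)=Calls(1)=1. For p=6 this gives 25.

Answer: 25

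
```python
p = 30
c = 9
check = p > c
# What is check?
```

Trace:
`p = 30` → p = 30
`c = 9` → c = 9
`check = p > c` → check = True
So check = True

Answer: True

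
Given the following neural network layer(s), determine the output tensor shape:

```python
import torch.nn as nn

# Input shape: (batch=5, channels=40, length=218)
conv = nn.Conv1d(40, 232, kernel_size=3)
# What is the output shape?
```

Input: (5, 40, 218) -> Output: (5, 232, 216)

Answer: (5, 232, 216)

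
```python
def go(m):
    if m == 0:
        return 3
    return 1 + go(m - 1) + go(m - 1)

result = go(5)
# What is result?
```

go(m) = 1 + 2·go(m-1), go(0)=3. Closed form: (3+1)·2^5 - 1 = 127.

Answer: 127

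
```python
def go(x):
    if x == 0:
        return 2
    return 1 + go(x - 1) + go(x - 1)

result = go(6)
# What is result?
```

go(x) = 1 + 2·go(x-1), go(0)=2. Closed form: (2+1)·2^6 - 1 = 191.

Answer: 191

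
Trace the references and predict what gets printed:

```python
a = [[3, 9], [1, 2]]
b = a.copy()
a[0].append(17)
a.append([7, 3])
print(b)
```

Key concept: shallow copy with nested lists.
Step by step:
`a = [[3, 9], [1, 2]]` → a = [[3, 9], [1, 2]]
`b = a.copy()` → b = [[3, 9], [1, 2]]
`a[0].append(17)` → a = [[3, 9, 17], [1, 2]]; b = [[3, 9, 17], [1, 2]]
`a.append([7, 3])` → a = [[3, 9, 17], [1, 2], [7, 3]]
`print(b)` → prints [[3, 9, 17], [1, 2]]

Answer: [[3, 9, 17], [1, 2]]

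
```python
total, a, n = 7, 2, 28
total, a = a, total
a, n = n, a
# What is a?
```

Trace:
`total, a, n = 7, 2, 28` → total = 7; a = 2; n = 28
`total, a = a, total` → total = 2; a = 7
`a, n = n, a` → a = 28; n = 7
So a = 28

Answer: 28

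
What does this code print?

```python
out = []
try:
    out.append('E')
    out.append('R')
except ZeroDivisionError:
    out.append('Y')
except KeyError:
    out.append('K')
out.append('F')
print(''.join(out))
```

Execution trace: 'E' (try body) → 'R' (try body, no exception) → 'F' (after the try/except). Output: ERF

Answer: ERF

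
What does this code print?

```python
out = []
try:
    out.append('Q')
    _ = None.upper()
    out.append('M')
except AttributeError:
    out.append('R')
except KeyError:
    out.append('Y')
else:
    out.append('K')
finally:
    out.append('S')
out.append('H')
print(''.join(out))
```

Execution trace: 'Q' (try body) → 'R' (except AttributeError) → 'S' (finally) → 'H' (after the try/except). Output: QRSH

Answer: QRSH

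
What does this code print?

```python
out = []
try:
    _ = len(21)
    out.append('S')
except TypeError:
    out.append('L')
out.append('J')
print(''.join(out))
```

Execution trace: 'L' (except TypeError) → 'J' (after the try/except). Output: LJ

Answer: LJ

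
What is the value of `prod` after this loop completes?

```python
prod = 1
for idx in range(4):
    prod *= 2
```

2^4 = 16
`prod` takes the values: 1 → 2 → 4 → 8 → 16

Answer: 16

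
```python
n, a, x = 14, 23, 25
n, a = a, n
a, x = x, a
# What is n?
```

Trace:
`n, a, x = 14, 23, 25` → n = 14; a = 23; x = 25
`n, a = a, n` → n = 23; a = 14
`a, x = x, a` → a = 25; x = 14
So n = 23

Answer: 23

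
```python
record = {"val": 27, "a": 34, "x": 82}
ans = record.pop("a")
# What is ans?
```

Trace:
`record = {"val": 27, "a": 34, "x": 82}` → record = {'val': 27, 'a': 34, 'x': 82}
`ans = record.pop("a")` → record = {'val': 27, 'x': 82}; ans = 34
So ans = 34

Answer: 34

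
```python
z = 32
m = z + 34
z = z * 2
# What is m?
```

Trace:
`z = 32` → z = 32
`m = z + 34` → m = 66
`z = z * 2` → z = 64
So m = 66

Answer: 66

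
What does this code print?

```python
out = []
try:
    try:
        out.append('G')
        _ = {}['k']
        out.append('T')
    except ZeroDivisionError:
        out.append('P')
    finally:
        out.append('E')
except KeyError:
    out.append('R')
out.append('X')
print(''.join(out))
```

Execution trace: 'G' (try body) → 'E' (finally) → 'R' (outer except KeyError) → 'X' (after the try/except). Output: GERX

Answer: GERX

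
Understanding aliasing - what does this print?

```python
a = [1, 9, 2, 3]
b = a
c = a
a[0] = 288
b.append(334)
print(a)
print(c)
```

Key concept: multiple aliases.
Step by step:
`a = [1, 9, 2, 3]` → a = [1, 9, 2, 3]
`b = a` → b = [1, 9, 2, 3] (same object as a)
`c = a` → c = [1, 9, 2, 3] (same object as a, b)
`a[0] = 288` → a = [288, 9, 2, 3] (same object as b, c); b = [288, 9, 2, 3] (same object as a, c); c = [288, 9, 2, 3] (same object as a, b)
`b.append(334)` → a = [288, 9, 2, 3, 334] (same object as b, c); b = [288, 9, 2, 3, 334] (same object as a, c); c = [288, 9, 2, 3, 334] (same object as a, b)
`print(a)` → prints [288, 9, 2, 3, 334]
`print(c)` → prints [288, 9, 2, 3, 334]

Answer:
[288, 9, 2, 3, 334]
[288, 9, 2, 3, 334]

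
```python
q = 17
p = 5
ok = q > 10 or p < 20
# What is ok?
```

Trace:
`q = 17` → q = 17
`p = 5` → p = 5
`ok = q > 10 or p < 20` → ok = True
So ok = True

Answer: True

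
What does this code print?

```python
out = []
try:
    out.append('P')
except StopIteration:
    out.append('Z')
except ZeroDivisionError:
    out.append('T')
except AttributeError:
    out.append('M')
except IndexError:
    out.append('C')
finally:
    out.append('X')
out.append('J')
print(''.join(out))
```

Execution trace: 'P' (try body, no exception) → 'X' (finally) → 'J' (after the try/except). Output: PXJ

Answer: PXJ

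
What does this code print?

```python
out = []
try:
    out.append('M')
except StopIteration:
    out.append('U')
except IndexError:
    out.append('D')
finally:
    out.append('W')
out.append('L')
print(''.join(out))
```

Execution trace: 'M' (try body, no exception) → 'W' (finally) → 'L' (after the try/except). Output: MWL

Answer: MWL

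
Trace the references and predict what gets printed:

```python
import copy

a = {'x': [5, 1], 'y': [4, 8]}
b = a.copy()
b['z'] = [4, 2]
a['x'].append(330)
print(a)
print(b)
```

Key concept: shallow copy of dict with mutable values.
Step by step:
`a = {'x': [5, 1], 'y': [4, 8]}` → a = {'x': [5, 1], 'y': [4, 8]}
`b = a.copy()` → b = {'x': [5, 1], 'y': [4, 8]}
`b['z'] = [4, 2]` → b = {'x': [5, 1], 'y': [4, 8], 'z': [4, 2]}
`a['x'].append(330)` → a = {'x': [5, 1, 330], 'y': [4, 8]}; b = {'x': [5, 1, 330], 'y': [4, 8], 'z': [4, 2]}
`print(a)` → prints {'x': [5, 1, 330], 'y': [4, 8]}
`print(b)` → prints {'x': [5, 1, 330], 'y': [4, 8], 'z': [4, 2]}

Answer:
{'x': [5, 1, 330], 'y': [4, 8]}
{'x': [5, 1, 330], 'y': [4, 8], 'z': [4, 2]}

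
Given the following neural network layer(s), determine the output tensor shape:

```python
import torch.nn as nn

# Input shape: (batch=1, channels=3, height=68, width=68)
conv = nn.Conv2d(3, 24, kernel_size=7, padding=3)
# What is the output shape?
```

Input: (1, 3, 68, 68) -> Output: (1, 24, 68, 68)

Answer: (1, 24, 68, 68)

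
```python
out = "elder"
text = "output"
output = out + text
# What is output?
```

Trace:
`out = "elder"` → out = 'elder'
`text = "output"` → text = 'output'
`output = out + text` → output = 'elderoutput'
So output = 'elderoutput'

Answer: 'elderoutput'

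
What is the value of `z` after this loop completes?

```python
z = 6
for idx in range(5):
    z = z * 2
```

Multiply by 2, 5 times: 6 * 2^5 = 192
`z` takes the values: 6 → 12 → 24 → 48 → 96 → 192

Answer: 192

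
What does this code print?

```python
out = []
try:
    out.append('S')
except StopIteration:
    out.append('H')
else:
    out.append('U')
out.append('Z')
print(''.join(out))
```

Execution trace: 'S' (try body, no exception) → 'U' (else) → 'Z' (after the try/except). Output: SUZ

Answer: SUZ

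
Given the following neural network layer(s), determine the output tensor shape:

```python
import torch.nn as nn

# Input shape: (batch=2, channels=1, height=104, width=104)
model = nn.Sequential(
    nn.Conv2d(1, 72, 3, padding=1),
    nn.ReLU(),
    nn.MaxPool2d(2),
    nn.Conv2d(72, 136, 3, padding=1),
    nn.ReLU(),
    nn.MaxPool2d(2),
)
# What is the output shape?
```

Input: (2, 1, 104, 104) -> after first Conv2d: (2, 72, 104, 104) -> after first MaxPool2d: (2, 72, 52, 52) -> after second Conv2d: (2, 136, 52, 52) -> Output: (2, 136, 26, 26)

Answer: (2, 136, 26, 26)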